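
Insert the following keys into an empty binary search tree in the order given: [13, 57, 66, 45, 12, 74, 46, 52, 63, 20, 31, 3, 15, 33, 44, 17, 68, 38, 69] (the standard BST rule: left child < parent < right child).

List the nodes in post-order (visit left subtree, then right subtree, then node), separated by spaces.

13: root
57: right child of 13 (depth 1)
66: right child of 57 (depth 2)
45: left child of 57 (depth 2)
12: left child of 13 (depth 1)
74: right child of 66 (depth 3)
46: right child of 45 (depth 3)
52: right child of 46 (depth 4)
63: left child of 66 (depth 3)
20: left child of 45 (depth 3)
31: right child of 20 (depth 4)
3: left child of 12 (depth 2)
15: left child of 20 (depth 4)
33: right child of 31 (depth 5)
44: right child of 33 (depth 6)
17: right child of 15 (depth 5)
68: left child of 74 (depth 4)
38: left child of 44 (depth 7)
69: right child of 68 (depth 5)

3 12 17 15 38 44 33 31 20 52 46 45 63 69 68 74 66 57 13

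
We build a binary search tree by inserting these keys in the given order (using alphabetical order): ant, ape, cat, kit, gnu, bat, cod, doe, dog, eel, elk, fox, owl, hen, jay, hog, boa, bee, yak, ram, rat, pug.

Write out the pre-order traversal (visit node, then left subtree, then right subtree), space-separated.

ant: root
ape: right child of ant (depth 1)
cat: right child of ape (depth 2)
kit: right child of cat (depth 3)
gnu: left child of kit (depth 4)
bat: left child of cat (depth 3)
cod: left child of gnu (depth 5)
doe: right child of cod (depth 6)
dog: right child of doe (depth 7)
eel: right child of dog (depth 8)
elk: right child of eel (depth 9)
fox: right child of elk (depth 10)
owl: right child of kit (depth 4)
hen: right child of gnu (depth 5)
jay: right child of hen (depth 6)
hog: left child of jay (depth 7)
boa: right child of bat (depth 4)
bee: left child of boa (depth 5)
yak: right child of owl (depth 5)
ram: left child of yak (depth 6)
rat: right child of ram (depth 7)
pug: left child of ram (depth 7)

ant ape cat bat boa bee kit gnu cod doe dog eel elk fox hen jay hog owl yak ram pug rat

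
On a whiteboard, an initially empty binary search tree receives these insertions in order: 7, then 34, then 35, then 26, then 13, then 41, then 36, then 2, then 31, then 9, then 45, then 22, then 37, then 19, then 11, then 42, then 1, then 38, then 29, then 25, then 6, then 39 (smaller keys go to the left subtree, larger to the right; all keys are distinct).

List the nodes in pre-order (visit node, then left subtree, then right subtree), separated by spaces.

Insert 7: tree is empty, so 7 becomes the root.
Insert 34: 34 > 7 → go right. Place as right child of 7.
Insert 35: 35 > 7 → go right; 35 > 34 → go right. Place as right child of 34.
Insert 26: 26 > 7 → go right; 26 < 34 → go left. Place as left child of 34.
Insert 13: 13 > 7 → go right; 13 < 34 → go left; 13 < 26 → go left. Place as left child of 26.
Insert 41: 41 > 7 → go right; 41 > 34 → go right; 41 > 35 → go right. Place as right child of 35.
Insert 36: 36 > 7 → go right; 36 > 34 → go right; 36 > 35 → go right; 36 < 41 → go left. Place as left child of 41.
Insert 2: 2 < 7 → go left. Place as left child of 7.
Insert 31: 31 > 7 → go right; 31 < 34 → go left; 31 > 26 → go right. Place as right child of 26.
Insert 9: 9 > 7 → go right; 9 < 34 → go left; 9 < 26 → go left; 9 < 13 → go left. Place as left child of 13.
Insert 45: 45 > 7 → go right; 45 > 34 → go right; 45 > 35 → go right; 45 > 41 → go right. Place as right child of 41.
Insert 22: 22 > 7 → go right; 22 < 34 → go left; 22 < 26 → go left; 22 > 13 → go right. Place as right child of 13.
Insert 37: 37 > 7 → go right; 37 > 34 → go right; 37 > 35 → go right; 37 < 41 → go left; 37 > 36 → go right. Place as right child of 36.
Insert 19: 19 > 7 → go right; 19 < 34 → go left; 19 < 26 → go left; 19 > 13 → go right; 19 < 22 → go left. Place as left child of 22.
Insert 11: 11 > 7 → go right; 11 < 34 → go left; 11 < 26 → go left; 11 < 13 → go left; 11 > 9 → go right. Place as right child of 9.
Insert 42: 42 > 7 → go right; 42 > 34 → go right; 42 > 35 → go right; 42 > 41 → go right; 42 < 45 → go left. Place as left child of 45.
Insert 1: 1 < 7 → go left; 1 < 2 → go left. Place as left child of 2.
Insert 38: 38 > 7 → go right; 38 > 34 → go right; 38 > 35 → go right; 38 < 41 → go left; 38 > 36 → go right; 38 > 37 → go right. Place as right child of 37.
Insert 29: 29 > 7 → go right; 29 < 34 → go left; 29 > 26 → go right; 29 < 31 → go left. Place as left child of 31.
Insert 25: 25 > 7 → go right; 25 < 34 → go left; 25 < 26 → go left; 25 > 13 → go right; 25 > 22 → go right. Place as right child of 22.
Insert 6: 6 < 7 → go left; 6 > 2 → go right. Place as right child of 2.
Insert 39: 39 > 7 → go right; 39 > 34 → go right; 39 > 35 → go right; 39 < 41 → go left; 39 > 36 → go right; 39 > 37 → go right; 39 > 38 → go right. Place as right child of 38.

7 2 1 6 34 26 13 9 11 22 19 25 31 29 35 41 36 37 38 39 45 42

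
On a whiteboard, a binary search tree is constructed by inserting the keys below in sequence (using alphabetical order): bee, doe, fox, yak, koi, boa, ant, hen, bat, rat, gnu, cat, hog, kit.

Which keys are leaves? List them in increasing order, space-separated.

Insert bee: tree is empty, so bee becomes the root.
Insert doe: doe > bee → go right. Place as right child of bee.
Insert fox: fox > bee → go right; fox > doe → go right. Place as right child of doe.
Insert yak: yak > bee → go right; yak > doe → go right; yak > fox → go right. Place as right child of fox.
Insert koi: koi > bee → go right; koi > doe → go right; koi > fox → go right; koi < yak → go left. Place as left child of yak.
Insert boa: boa > bee → go right; boa < doe → go left. Place as left child of doe.
Insert ant: ant < bee → go left. Place as left child of bee.
Insert hen: hen > bee → go right; hen > doe → go right; hen > fox → go right; hen < yak → go left; hen < koi → go left. Place as left child of koi.
Insert bat: bat < bee → go left; bat > ant → go right. Place as right child of ant.
Insert rat: rat > bee → go right; rat > doe → go right; rat > fox → go right; rat < yak → go left; rat > koi → go right. Place as right child of koi.
Insert gnu: gnu > bee → go right; gnu > doe → go right; gnu > fox → go right; gnu < yak → go left; gnu < koi → go left; gnu < hen → go left. Place as left child of hen.
Insert cat: cat > bee → go right; cat < doe → go left; cat > boa → go right. Place as right child of boa.
Insert hog: hog > bee → go right; hog > doe → go right; hog > fox → go right; hog < yak → go left; hog < koi → go left; hog > hen → go right. Place as right child of hen.
Insert kit: kit > bee → go right; kit > doe → go right; kit > fox → go right; kit < yak → go left; kit < koi → go left; kit > hen → go right; kit > hog → go right. Place as right child of hog.

bat cat gnu kit rat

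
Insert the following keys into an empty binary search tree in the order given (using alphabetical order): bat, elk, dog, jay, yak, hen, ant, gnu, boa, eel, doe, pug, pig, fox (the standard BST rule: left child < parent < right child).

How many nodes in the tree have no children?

5

bat: root
elk: right child of bat (depth 1)
dog: left child of elk (depth 2)
jay: right child of elk (depth 2)
yak: right child of jay (depth 3)
hen: left child of jay (depth 3)
ant: left child of bat (depth 1)
gnu: left child of hen (depth 4)
boa: left child of dog (depth 3)
eel: right child of dog (depth 3)
doe: right child of boa (depth 4)
pug: left child of yak (depth 4)
pig: left child of pug (depth 5)
fox: left child of gnu (depth 5)

Leaves: ant, doe, eel, fox, pig — 5 in total.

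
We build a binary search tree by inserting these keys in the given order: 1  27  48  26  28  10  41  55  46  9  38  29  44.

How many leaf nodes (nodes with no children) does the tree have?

Resulting structure (node: left, right):
  1: L=–, R=27
  27: L=26, R=48
  48: L=28, R=55
  26: L=10, R=–
  28: L=–, R=41
  10: L=9, R=–
  41: L=38, R=46
  55: L=–, R=–
  46: L=44, R=–
  9: L=–, R=–
  38: L=29, R=–
  29: L=–, R=–
  44: L=–, R=–

Leaves: 9, 29, 44, 55 — 4 in total.

4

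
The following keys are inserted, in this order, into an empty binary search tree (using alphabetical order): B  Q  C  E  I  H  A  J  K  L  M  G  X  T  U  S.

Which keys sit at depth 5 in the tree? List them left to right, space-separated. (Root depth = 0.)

Insert B: tree is empty, so B becomes the root.
Insert Q: Q > B → go right. Place as right child of B.
Insert C: C > B → go right; C < Q → go left. Place as left child of Q.
Insert E: E > B → go right; E < Q → go left; E > C → go right. Place as right child of C.
Insert I: I > B → go right; I < Q → go left; I > C → go right; I > E → go right. Place as right child of E.
Insert H: H > B → go right; H < Q → go left; H > C → go right; H > E → go right; H < I → go left. Place as left child of I.
Insert A: A < B → go left. Place as left child of B.
Insert J: J > B → go right; J < Q → go left; J > C → go right; J > E → go right; J > I → go right. Place as right child of I.
Insert K: K > B → go right; K < Q → go left; K > C → go right; K > E → go right; K > I → go right; K > J → go right. Place as right child of J.
Insert L: L > B → go right; L < Q → go left; L > C → go right; L > E → go right; L > I → go right; L > J → go right; L > K → go right. Place as right child of K.
Insert M: M > B → go right; M < Q → go left; M > C → go right; M > E → go right; M > I → go right; M > J → go right; M > K → go right; M > L → go right. Place as right child of L.
Insert G: G > B → go right; G < Q → go left; G > C → go right; G > E → go right; G < I → go left; G < H → go left. Place as left child of H.
Insert X: X > B → go right; X > Q → go right. Place as right child of Q.
Insert T: T > B → go right; T > Q → go right; T < X → go left. Place as left child of X.
Insert U: U > B → go right; U > Q → go right; U < X → go left; U > T → go right. Place as right child of T.
Insert S: S > B → go right; S > Q → go right; S < X → go left; S < T → go left. Place as left child of T.

H J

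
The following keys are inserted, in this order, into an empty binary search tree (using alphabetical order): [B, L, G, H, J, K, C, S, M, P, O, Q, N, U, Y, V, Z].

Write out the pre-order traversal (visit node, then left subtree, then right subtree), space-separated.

B: root
L: right child of B (depth 1)
G: left child of L (depth 2)
H: right child of G (depth 3)
J: right child of H (depth 4)
K: right child of J (depth 5)
C: left child of G (depth 3)
S: right child of L (depth 2)
M: left child of S (depth 3)
P: right child of M (depth 4)
O: left child of P (depth 5)
Q: right child of P (depth 5)
N: left child of O (depth 6)
U: right child of S (depth 3)
Y: right child of U (depth 4)
V: left child of Y (depth 5)
Z: right child of Y (depth 5)

B L G C H J K S M P O N Q U Y V Z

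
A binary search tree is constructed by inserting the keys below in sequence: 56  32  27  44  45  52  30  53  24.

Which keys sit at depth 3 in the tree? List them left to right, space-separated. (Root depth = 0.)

24 30 45

56: root
32: left child of 56 (depth 1)
27: left child of 32 (depth 2)
44: right child of 32 (depth 2)
45: right child of 44 (depth 3)
52: right child of 45 (depth 4)
30: right child of 27 (depth 3)
53: right child of 52 (depth 5)
24: left child of 27 (depth 3)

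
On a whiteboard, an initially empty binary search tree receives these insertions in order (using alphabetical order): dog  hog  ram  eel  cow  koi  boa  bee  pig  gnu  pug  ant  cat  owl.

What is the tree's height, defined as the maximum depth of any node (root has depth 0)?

Insert dog: tree is empty, so dog becomes the root.
Insert hog: hog > dog → go right. Place as right child of dog.
Insert ram: ram > dog → go right; ram > hog → go right. Place as right child of hog.
Insert eel: eel > dog → go right; eel < hog → go left. Place as left child of hog.
Insert cow: cow < dog → go left. Place as left child of dog.
Insert koi: koi > dog → go right; koi > hog → go right; koi < ram → go left. Place as left child of ram.
Insert boa: boa < dog → go left; boa < cow → go left. Place as left child of cow.
Insert bee: bee < dog → go left; bee < cow → go left; bee < boa → go left. Place as left child of boa.
Insert pig: pig > dog → go right; pig > hog → go right; pig < ram → go left; pig > koi → go right. Place as right child of koi.
Insert gnu: gnu > dog → go right; gnu < hog → go left; gnu > eel → go right. Place as right child of eel.
Insert pug: pug > dog → go right; pug > hog → go right; pug < ram → go left; pug > koi → go right; pug > pig → go right. Place as right child of pig.
Insert ant: ant < dog → go left; ant < cow → go left; ant < boa → go left; ant < bee → go left. Place as left child of bee.
Insert cat: cat < dog → go left; cat < cow → go left; cat > boa → go right. Place as right child of boa.
Insert owl: owl > dog → go right; owl > hog → go right; owl < ram → go left; owl > koi → go right; owl < pig → go left. Place as left child of pig.

The deepest node is pug at depth 5.

5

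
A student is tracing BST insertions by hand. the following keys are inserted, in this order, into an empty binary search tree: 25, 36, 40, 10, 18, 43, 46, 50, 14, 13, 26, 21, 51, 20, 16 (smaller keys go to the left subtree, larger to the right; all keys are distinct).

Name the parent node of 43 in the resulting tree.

40

Resulting structure (node: left, right):
  25: L=10, R=36
  36: L=26, R=40
  40: L=–, R=43
  10: L=–, R=18
  18: L=14, R=21
  43: L=–, R=46
  46: L=–, R=50
  50: L=–, R=51
  14: L=13, R=16
  13: L=–, R=–
  26: L=–, R=–
  21: L=20, R=–
  51: L=–, R=–
  20: L=–, R=–
  16: L=–, R=–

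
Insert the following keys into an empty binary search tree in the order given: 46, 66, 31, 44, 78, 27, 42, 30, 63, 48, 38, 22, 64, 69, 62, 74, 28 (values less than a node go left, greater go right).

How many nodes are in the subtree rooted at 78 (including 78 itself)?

46: root
66: right child of 46 (depth 1)
31: left child of 46 (depth 1)
44: right child of 31 (depth 2)
78: right child of 66 (depth 2)
27: left child of 31 (depth 2)
42: left child of 44 (depth 3)
30: right child of 27 (depth 3)
63: left child of 66 (depth 2)
48: left child of 63 (depth 3)
38: left child of 42 (depth 4)
22: left child of 27 (depth 3)
64: right child of 63 (depth 3)
69: left child of 78 (depth 3)
62: right child of 48 (depth 4)
74: right child of 69 (depth 4)
28: left child of 30 (depth 4)

Subtree rooted at 78 contains: 78, 69, 74 — 3 nodes.

3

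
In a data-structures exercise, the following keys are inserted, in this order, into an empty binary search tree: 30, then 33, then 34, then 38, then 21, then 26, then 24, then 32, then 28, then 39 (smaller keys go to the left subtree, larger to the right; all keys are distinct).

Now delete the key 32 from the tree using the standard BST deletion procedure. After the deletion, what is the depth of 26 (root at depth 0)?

2

Resulting structure (node: left, right):
  30: L=21, R=33
  33: L=32, R=34
  34: L=–, R=38
  38: L=–, R=39
  21: L=–, R=26
  26: L=24, R=28
  24: L=–, R=–
  32: L=–, R=–
  28: L=–, R=–
  39: L=–, R=–

Delete 32 (at most one child — splice it out).
After deletion, path to 26: 30 → 21 → 26.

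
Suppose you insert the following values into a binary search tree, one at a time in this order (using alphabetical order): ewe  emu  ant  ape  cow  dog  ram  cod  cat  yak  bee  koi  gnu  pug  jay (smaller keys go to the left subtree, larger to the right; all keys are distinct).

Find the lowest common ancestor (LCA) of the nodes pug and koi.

Insert ewe: tree is empty, so ewe becomes the root.
Insert emu: emu < ewe → go left. Place as left child of ewe.
Insert ant: ant < ewe → go left; ant < emu → go left. Place as left child of emu.
Insert ape: ape < ewe → go left; ape < emu → go left; ape > ant → go right. Place as right child of ant.
Insert cow: cow < ewe → go left; cow < emu → go left; cow > ant → go right; cow > ape → go right. Place as right child of ape.
Insert dog: dog < ewe → go left; dog < emu → go left; dog > ant → go right; dog > ape → go right; dog > cow → go right. Place as right child of cow.
Insert ram: ram > ewe → go right. Place as right child of ewe.
Insert cod: cod < ewe → go left; cod < emu → go left; cod > ant → go right; cod > ape → go right; cod < cow → go left. Place as left child of cow.
Insert cat: cat < ewe → go left; cat < emu → go left; cat > ant → go right; cat > ape → go right; cat < cow → go left; cat < cod → go left. Place as left child of cod.
Insert yak: yak > ewe → go right; yak > ram → go right. Place as right child of ram.
Insert bee: bee < ewe → go left; bee < emu → go left; bee > ant → go right; bee > ape → go right; bee < cow → go left; bee < cod → go left; bee < cat → go left. Place as left child of cat.
Insert koi: koi > ewe → go right; koi < ram → go left. Place as left child of ram.
Insert gnu: gnu > ewe → go right; gnu < ram → go left; gnu < koi → go left. Place as left child of koi.
Insert pug: pug > ewe → go right; pug < ram → go left; pug > koi → go right. Place as right child of koi.
Insert jay: jay > ewe → go right; jay < ram → go left; jay < koi → go left; jay > gnu → go right. Place as right child of gnu.

Path to pug: ewe → ram → koi → pug
Path to koi: ewe → ram → koi
koi lies on both paths and is an ancestor of the other node.

koi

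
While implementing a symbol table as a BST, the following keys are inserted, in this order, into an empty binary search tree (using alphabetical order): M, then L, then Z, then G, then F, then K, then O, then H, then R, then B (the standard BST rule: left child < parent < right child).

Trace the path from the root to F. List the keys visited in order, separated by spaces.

Insert M: tree is empty, so M becomes the root.
Insert L: L < M → go left. Place as left child of M.
Insert Z: Z > M → go right. Place as right child of M.
Insert G: G < M → go left; G < L → go left. Place as left child of L.
Insert F: F < M → go left; F < L → go left; F < G → go left. Place as left child of G.
Insert K: K < M → go left; K < L → go left; K > G → go right. Place as right child of G.
Insert O: O > M → go right; O < Z → go left. Place as left child of Z.
Insert H: H < M → go left; H < L → go left; H > G → go right; H < K → go left. Place as left child of K.
Insert R: R > M → go right; R < Z → go left; R > O → go right. Place as right child of O.
Insert B: B < M → go left; B < L → go left; B < G → go left; B < F → go left. Place as left child of F.

M L G F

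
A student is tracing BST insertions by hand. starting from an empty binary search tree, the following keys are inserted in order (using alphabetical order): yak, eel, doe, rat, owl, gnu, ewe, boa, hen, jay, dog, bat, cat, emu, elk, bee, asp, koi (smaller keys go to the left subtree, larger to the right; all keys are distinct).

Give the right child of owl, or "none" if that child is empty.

none

Insert yak: tree is empty, so yak becomes the root.
Insert eel: eel < yak → go left. Place as left child of yak.
Insert doe: doe < yak → go left; doe < eel → go left. Place as left child of eel.
Insert rat: rat < yak → go left; rat > eel → go right. Place as right child of eel.
Insert owl: owl < yak → go left; owl > eel → go right; owl < rat → go left. Place as left child of rat.
Insert gnu: gnu < yak → go left; gnu > eel → go right; gnu < rat → go left; gnu < owl → go left. Place as left child of owl.
Insert ewe: ewe < yak → go left; ewe > eel → go right; ewe < rat → go left; ewe < owl → go left; ewe < gnu → go left. Place as left child of gnu.
Insert boa: boa < yak → go left; boa < eel → go left; boa < doe → go left. Place as left child of doe.
Insert hen: hen < yak → go left; hen > eel → go right; hen < rat → go left; hen < owl → go left; hen > gnu → go right. Place as right child of gnu.
Insert jay: jay < yak → go left; jay > eel → go right; jay < rat → go left; jay < owl → go left; jay > gnu → go right; jay > hen → go right. Place as right child of hen.
Insert dog: dog < yak → go left; dog < eel → go left; dog > doe → go right. Place as right child of doe.
Insert bat: bat < yak → go left; bat < eel → go left; bat < doe → go left; bat < boa → go left. Place as left child of boa.
Insert cat: cat < yak → go left; cat < eel → go left; cat < doe → go left; cat > boa → go right. Place as right child of boa.
Insert emu: emu < yak → go left; emu > eel → go right; emu < rat → go left; emu < owl → go left; emu < gnu → go left; emu < ewe → go left. Place as left child of ewe.
Insert elk: elk < yak → go left; elk > eel → go right; elk < rat → go left; elk < owl → go left; elk < gnu → go left; elk < ewe → go left; elk < emu → go left. Place as left child of emu.
Insert bee: bee < yak → go left; bee < eel → go left; bee < doe → go left; bee < boa → go left; bee > bat → go right. Place as right child of bat.
Insert asp: asp < yak → go left; asp < eel → go left; asp < doe → go left; asp < boa → go left; asp < bat → go left. Place as left child of bat.
Insert koi: koi < yak → go left; koi > eel → go right; koi < rat → go left; koi < owl → go left; koi > gnu → go right; koi > hen → go right; koi > jay → go right. Place as right child of jay.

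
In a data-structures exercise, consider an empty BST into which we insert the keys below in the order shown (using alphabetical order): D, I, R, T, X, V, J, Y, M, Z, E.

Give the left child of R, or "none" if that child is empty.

J

Insert D: tree is empty, so D becomes the root.
Insert I: I > D → go right. Place as right child of D.
Insert R: R > D → go right; R > I → go right. Place as right child of I.
Insert T: T > D → go right; T > I → go right; T > R → go right. Place as right child of R.
Insert X: X > D → go right; X > I → go right; X > R → go right; X > T → go right. Place as right child of T.
Insert V: V > D → go right; V > I → go right; V > R → go right; V > T → go right; V < X → go left. Place as left child of X.
Insert J: J > D → go right; J > I → go right; J < R → go left. Place as left child of R.
Insert Y: Y > D → go right; Y > I → go right; Y > R → go right; Y > T → go right; Y > X → go right. Place as right child of X.
Insert M: M > D → go right; M > I → go right; M < R → go left; M > J → go right. Place as right child of J.
Insert Z: Z > D → go right; Z > I → go right; Z > R → go right; Z > T → go right; Z > X → go right; Z > Y → go right. Place as right child of Y.
Insert E: E > D → go right; E < I → go left. Place as left child of I.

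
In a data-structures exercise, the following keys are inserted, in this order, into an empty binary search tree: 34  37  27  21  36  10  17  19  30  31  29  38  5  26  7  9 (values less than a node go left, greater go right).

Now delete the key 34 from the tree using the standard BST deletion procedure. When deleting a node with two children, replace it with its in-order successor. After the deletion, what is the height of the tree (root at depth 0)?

6

Resulting structure (node: left, right):
  34: L=27, R=37
  37: L=36, R=38
  27: L=21, R=30
  21: L=10, R=26
  36: L=–, R=–
  10: L=5, R=17
  17: L=–, R=19
  19: L=–, R=–
  30: L=29, R=31
  31: L=–, R=–
  29: L=–, R=–
  38: L=–, R=–
  5: L=–, R=7
  26: L=–, R=–
  7: L=–, R=9
  9: L=–, R=–

Delete 34 (two children — replace with in-order successor).
After deletion, deepest node is 9 at depth 6.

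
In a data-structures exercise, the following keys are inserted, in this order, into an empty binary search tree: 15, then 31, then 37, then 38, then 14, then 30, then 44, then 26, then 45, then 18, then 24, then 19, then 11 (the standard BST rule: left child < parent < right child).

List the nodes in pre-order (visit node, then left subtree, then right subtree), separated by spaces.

15 14 11 31 30 26 18 24 19 37 38 44 45

Insert 15: tree is empty, so 15 becomes the root.
Insert 31: 31 > 15 → go right. Place as right child of 15.
Insert 37: 37 > 15 → go right; 37 > 31 → go right. Place as right child of 31.
Insert 38: 38 > 15 → go right; 38 > 31 → go right; 38 > 37 → go right. Place as right child of 37.
Insert 14: 14 < 15 → go left. Place as left child of 15.
Insert 30: 30 > 15 → go right; 30 < 31 → go left. Place as left child of 31.
Insert 44: 44 > 15 → go right; 44 > 31 → go right; 44 > 37 → go right; 44 > 38 → go right. Place as right child of 38.
Insert 26: 26 > 15 → go right; 26 < 31 → go left; 26 < 30 → go left. Place as left child of 30.
Insert 45: 45 > 15 → go right; 45 > 31 → go right; 45 > 37 → go right; 45 > 38 → go right; 45 > 44 → go right. Place as right child of 44.
Insert 18: 18 > 15 → go right; 18 < 31 → go left; 18 < 30 → go left; 18 < 26 → go left. Place as left child of 26.
Insert 24: 24 > 15 → go right; 24 < 31 → go left; 24 < 30 → go left; 24 < 26 → go left; 24 > 18 → go right. Place as right child of 18.
Insert 19: 19 > 15 → go right; 19 < 31 → go left; 19 < 30 → go left; 19 < 26 → go left; 19 > 18 → go right; 19 < 24 → go left. Place as left child of 24.
Insert 11: 11 < 15 → go left; 11 < 14 → go left. Place as left child of 14.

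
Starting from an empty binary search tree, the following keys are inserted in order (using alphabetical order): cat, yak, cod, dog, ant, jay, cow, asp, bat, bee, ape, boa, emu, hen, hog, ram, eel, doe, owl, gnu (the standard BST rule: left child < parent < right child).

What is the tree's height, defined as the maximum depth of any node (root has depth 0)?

Insert cat: tree is empty, so cat becomes the root.
Insert yak: yak > cat → go right. Place as right child of cat.
Insert cod: cod > cat → go right; cod < yak → go left. Place as left child of yak.
Insert dog: dog > cat → go right; dog < yak → go left; dog > cod → go right. Place as right child of cod.
Insert ant: ant < cat → go left. Place as left child of cat.
Insert jay: jay > cat → go right; jay < yak → go left; jay > cod → go right; jay > dog → go right. Place as right child of dog.
Insert cow: cow > cat → go right; cow < yak → go left; cow > cod → go right; cow < dog → go left. Place as left child of dog.
Insert asp: asp < cat → go left; asp > ant → go right. Place as right child of ant.
Insert bat: bat < cat → go left; bat > ant → go right; bat > asp → go right. Place as right child of asp.
Insert bee: bee < cat → go left; bee > ant → go right; bee > asp → go right; bee > bat → go right. Place as right child of bat.
Insert ape: ape < cat → go left; ape > ant → go right; ape < asp → go left. Place as left child of asp.
Insert boa: boa < cat → go left; boa > ant → go right; boa > asp → go right; boa > bat → go right; boa > bee → go right. Place as right child of bee.
Insert emu: emu > cat → go right; emu < yak → go left; emu > cod → go right; emu > dog → go right; emu < jay → go left. Place as left child of jay.
Insert hen: hen > cat → go right; hen < yak → go left; hen > cod → go right; hen > dog → go right; hen < jay → go left; hen > emu → go right. Place as right child of emu.
Insert hog: hog > cat → go right; hog < yak → go left; hog > cod → go right; hog > dog → go right; hog < jay → go left; hog > emu → go right; hog > hen → go right. Place as right child of hen.
Insert ram: ram > cat → go right; ram < yak → go left; ram > cod → go right; ram > dog → go right; ram > jay → go right. Place as right child of jay.
Insert eel: eel > cat → go right; eel < yak → go left; eel > cod → go right; eel > dog → go right; eel < jay → go left; eel < emu → go left. Place as left child of emu.
Insert doe: doe > cat → go right; doe < yak → go left; doe > cod → go right; doe < dog → go left; doe > cow → go right. Place as right child of cow.
Insert owl: owl > cat → go right; owl < yak → go left; owl > cod → go right; owl > dog → go right; owl > jay → go right; owl < ram → go left. Place as left child of ram.
Insert gnu: gnu > cat → go right; gnu < yak → go left; gnu > cod → go right; gnu > dog → go right; gnu < jay → go left; gnu > emu → go right; gnu < hen → go left. Place as left child of hen.

The deepest node is hog at depth 7.

7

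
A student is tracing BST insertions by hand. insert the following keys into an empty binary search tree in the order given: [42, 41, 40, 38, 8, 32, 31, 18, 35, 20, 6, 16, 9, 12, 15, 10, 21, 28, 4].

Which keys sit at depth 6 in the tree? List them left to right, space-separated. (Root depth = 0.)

Resulting structure (node: left, right):
  42: L=41, R=–
  41: L=40, R=–
  40: L=38, R=–
  38: L=8, R=–
  8: L=6, R=32
  32: L=31, R=35
  31: L=18, R=–
  18: L=16, R=20
  35: L=–, R=–
  20: L=–, R=21
  6: L=4, R=–
  16: L=9, R=–
  9: L=–, R=12
  12: L=10, R=15
  15: L=–, R=–
  10: L=–, R=–
  21: L=–, R=28
  28: L=–, R=–
  4: L=–, R=–

4 31 35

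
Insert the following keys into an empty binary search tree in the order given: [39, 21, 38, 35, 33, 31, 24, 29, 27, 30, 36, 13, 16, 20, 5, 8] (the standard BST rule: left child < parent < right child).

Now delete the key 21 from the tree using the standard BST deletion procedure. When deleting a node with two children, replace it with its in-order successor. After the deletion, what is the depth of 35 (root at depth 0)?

Insert 39: tree is empty, so 39 becomes the root.
Insert 21: 21 < 39 → go left. Place as left child of 39.
Insert 38: 38 < 39 → go left; 38 > 21 → go right. Place as right child of 21.
Insert 35: 35 < 39 → go left; 35 > 21 → go right; 35 < 38 → go left. Place as left child of 38.
Insert 33: 33 < 39 → go left; 33 > 21 → go right; 33 < 38 → go left; 33 < 35 → go left. Place as left child of 35.
Insert 31: 31 < 39 → go left; 31 > 21 → go right; 31 < 38 → go left; 31 < 35 → go left; 31 < 33 → go left. Place as left child of 33.
Insert 24: 24 < 39 → go left; 24 > 21 → go right; 24 < 38 → go left; 24 < 35 → go left; 24 < 33 → go left; 24 < 31 → go left. Place as left child of 31.
Insert 29: 29 < 39 → go left; 29 > 21 → go right; 29 < 38 → go left; 29 < 35 → go left; 29 < 33 → go left; 29 < 31 → go left; 29 > 24 → go right. Place as right child of 24.
Insert 27: 27 < 39 → go left; 27 > 21 → go right; 27 < 38 → go left; 27 < 35 → go left; 27 < 33 → go left; 27 < 31 → go left; 27 > 24 → go right; 27 < 29 → go left. Place as left child of 29.
Insert 30: 30 < 39 → go left; 30 > 21 → go right; 30 < 38 → go left; 30 < 35 → go left; 30 < 33 → go left; 30 < 31 → go left; 30 > 24 → go right; 30 > 29 → go right. Place as right child of 29.
Insert 36: 36 < 39 → go left; 36 > 21 → go right; 36 < 38 → go left; 36 > 35 → go right. Place as right child of 35.
Insert 13: 13 < 39 → go left; 13 < 21 → go left. Place as left child of 21.
Insert 16: 16 < 39 → go left; 16 < 21 → go left; 16 > 13 → go right. Place as right child of 13.
Insert 20: 20 < 39 → go left; 20 < 21 → go left; 20 > 13 → go right; 20 > 16 → go right. Place as right child of 16.
Insert 5: 5 < 39 → go left; 5 < 21 → go left; 5 < 13 → go left. Place as left child of 13.
Insert 8: 8 < 39 → go left; 8 < 21 → go left; 8 < 13 → go left; 8 > 5 → go right. Place as right child of 5.

Delete 21 (two children — replace with in-order successor).
After deletion, path to 35: 39 → 24 → 38 → 35.

3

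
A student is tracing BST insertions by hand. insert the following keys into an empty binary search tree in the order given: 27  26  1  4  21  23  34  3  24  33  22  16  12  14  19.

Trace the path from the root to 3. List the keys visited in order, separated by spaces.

27 26 1 4 3

Resulting structure (node: left, right):
  27: L=26, R=34
  26: L=1, R=–
  1: L=–, R=4
  4: L=3, R=21
  21: L=16, R=23
  23: L=22, R=24
  34: L=33, R=–
  3: L=–, R=–
  24: L=–, R=–
  33: L=–, R=–
  22: L=–, R=–
  16: L=12, R=19
  12: L=–, R=14
  14: L=–, R=–
  19: L=–, R=–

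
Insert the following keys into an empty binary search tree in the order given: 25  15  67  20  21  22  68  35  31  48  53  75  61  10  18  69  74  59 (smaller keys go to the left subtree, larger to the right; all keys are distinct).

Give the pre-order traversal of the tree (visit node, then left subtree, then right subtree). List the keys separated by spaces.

25: root
15: left child of 25 (depth 1)
67: right child of 25 (depth 1)
20: right child of 15 (depth 2)
21: right child of 20 (depth 3)
22: right child of 21 (depth 4)
68: right child of 67 (depth 2)
35: left child of 67 (depth 2)
31: left child of 35 (depth 3)
48: right child of 35 (depth 3)
53: right child of 48 (depth 4)
75: right child of 68 (depth 3)
61: right child of 53 (depth 5)
10: left child of 15 (depth 2)
18: left child of 20 (depth 3)
69: left child of 75 (depth 4)
74: right child of 69 (depth 5)
59: left child of 61 (depth 6)

25 15 10 20 18 21 22 67 35 31 48 53 61 59 68 75 69 74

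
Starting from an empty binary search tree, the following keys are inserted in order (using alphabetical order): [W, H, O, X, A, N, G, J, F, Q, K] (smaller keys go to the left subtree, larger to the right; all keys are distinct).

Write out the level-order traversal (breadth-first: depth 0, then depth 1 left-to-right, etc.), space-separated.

Insert W: tree is empty, so W becomes the root.
Insert H: H < W → go left. Place as left child of W.
Insert O: O < W → go left; O > H → go right. Place as right child of H.
Insert X: X > W → go right. Place as right child of W.
Insert A: A < W → go left; A < H → go left. Place as left child of H.
Insert N: N < W → go left; N > H → go right; N < O → go left. Place as left child of O.
Insert G: G < W → go left; G < H → go left; G > A → go right. Place as right child of A.
Insert J: J < W → go left; J > H → go right; J < O → go left; J < N → go left. Place as left child of N.
Insert F: F < W → go left; F < H → go left; F > A → go right; F < G → go left. Place as left child of G.
Insert Q: Q < W → go left; Q > H → go right; Q > O → go right. Place as right child of O.
Insert K: K < W → go left; K > H → go right; K < O → go left; K < N → go left; K > J → go right. Place as right child of J.

W H X A O G N Q F J K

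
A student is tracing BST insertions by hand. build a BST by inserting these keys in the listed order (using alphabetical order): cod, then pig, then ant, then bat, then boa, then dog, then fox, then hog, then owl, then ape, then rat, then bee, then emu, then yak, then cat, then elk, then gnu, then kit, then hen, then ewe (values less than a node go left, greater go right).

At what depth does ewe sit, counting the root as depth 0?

5

cod: root
pig: right child of cod (depth 1)
ant: left child of cod (depth 1)
bat: right child of ant (depth 2)
boa: right child of bat (depth 3)
dog: left child of pig (depth 2)
fox: right child of dog (depth 3)
hog: right child of fox (depth 4)
owl: right child of hog (depth 5)
ape: left child of bat (depth 3)
rat: right child of pig (depth 2)
bee: left child of boa (depth 4)
emu: left child of fox (depth 4)
yak: right child of rat (depth 3)
cat: right child of boa (depth 4)
elk: left child of emu (depth 5)
gnu: left child of hog (depth 5)
kit: left child of owl (depth 6)
hen: right child of gnu (depth 6)
ewe: right child of emu (depth 5)

Path to ewe: cod → pig → dog → fox → emu → ewe, which is 5 edges.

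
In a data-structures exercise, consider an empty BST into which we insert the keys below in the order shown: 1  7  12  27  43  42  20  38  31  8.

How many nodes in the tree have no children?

3

1: root
7: right child of 1 (depth 1)
12: right child of 7 (depth 2)
27: right child of 12 (depth 3)
43: right child of 27 (depth 4)
42: left child of 43 (depth 5)
20: left child of 27 (depth 4)
38: left child of 42 (depth 6)
31: left child of 38 (depth 7)
8: left child of 12 (depth 3)

Leaves: 8, 20, 31 — 3 in total.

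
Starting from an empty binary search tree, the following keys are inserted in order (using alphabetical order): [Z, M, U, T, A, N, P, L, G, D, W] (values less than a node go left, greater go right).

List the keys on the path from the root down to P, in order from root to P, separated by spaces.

Z M U T N P

Insert Z: tree is empty, so Z becomes the root.
Insert M: M < Z → go left. Place as left child of Z.
Insert U: U < Z → go left; U > M → go right. Place as right child of M.
Insert T: T < Z → go left; T > M → go right; T < U → go left. Place as left child of U.
Insert A: A < Z → go left; A < M → go left. Place as left child of M.
Insert N: N < Z → go left; N > M → go right; N < U → go left; N < T → go left. Place as left child of T.
Insert P: P < Z → go left; P > M → go right; P < U → go left; P < T → go left; P > N → go right. Place as right child of N.
Insert L: L < Z → go left; L < M → go left; L > A → go right. Place as right child of A.
Insert G: G < Z → go left; G < M → go left; G > A → go right; G < L → go left. Place as left child of L.
Insert D: D < Z → go left; D < M → go left; D > A → go right; D < L → go left; D < G → go left. Place as left child of G.
Insert W: W < Z → go left; W > M → go right; W > U → go right. Place as right child of U.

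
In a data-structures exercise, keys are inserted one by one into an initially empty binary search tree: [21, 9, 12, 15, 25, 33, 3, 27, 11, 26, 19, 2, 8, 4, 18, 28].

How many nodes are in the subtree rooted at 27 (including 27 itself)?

Insert 21: tree is empty, so 21 becomes the root.
Insert 9: 9 < 21 → go left. Place as left child of 21.
Insert 12: 12 < 21 → go left; 12 > 9 → go right. Place as right child of 9.
Insert 15: 15 < 21 → go left; 15 > 9 → go right; 15 > 12 → go right. Place as right child of 12.
Insert 25: 25 > 21 → go right. Place as right child of 21.
Insert 33: 33 > 21 → go right; 33 > 25 → go right. Place as right child of 25.
Insert 3: 3 < 21 → go left; 3 < 9 → go left. Place as left child of 9.
Insert 27: 27 > 21 → go right; 27 > 25 → go right; 27 < 33 → go left. Place as left child of 33.
Insert 11: 11 < 21 → go left; 11 > 9 → go right; 11 < 12 → go left. Place as left child of 12.
Insert 26: 26 > 21 → go right; 26 > 25 → go right; 26 < 33 → go left; 26 < 27 → go left. Place as left child of 27.
Insert 19: 19 < 21 → go left; 19 > 9 → go right; 19 > 12 → go right; 19 > 15 → go right. Place as right child of 15.
Insert 2: 2 < 21 → go left; 2 < 9 → go left; 2 < 3 → go left. Place as left child of 3.
Insert 8: 8 < 21 → go left; 8 < 9 → go left; 8 > 3 → go right. Place as right child of 3.
Insert 4: 4 < 21 → go left; 4 < 9 → go left; 4 > 3 → go right; 4 < 8 → go left. Place as left child of 8.
Insert 18: 18 < 21 → go left; 18 > 9 → go right; 18 > 12 → go right; 18 > 15 → go right; 18 < 19 → go left. Place as left child of 19.
Insert 28: 28 > 21 → go right; 28 > 25 → go right; 28 < 33 → go left; 28 > 27 → go right. Place as right child of 27.

Subtree rooted at 27 contains: 27, 26, 28 — 3 nodes.

3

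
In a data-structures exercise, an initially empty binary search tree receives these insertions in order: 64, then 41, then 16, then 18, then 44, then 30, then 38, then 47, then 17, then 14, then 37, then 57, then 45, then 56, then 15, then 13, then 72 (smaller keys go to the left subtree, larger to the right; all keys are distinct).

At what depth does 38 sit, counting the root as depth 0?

5

Resulting structure (node: left, right):
  64: L=41, R=72
  41: L=16, R=44
  16: L=14, R=18
  18: L=17, R=30
  44: L=–, R=47
  30: L=–, R=38
  38: L=37, R=–
  47: L=45, R=57
  17: L=–, R=–
  14: L=13, R=15
  37: L=–, R=–
  57: L=56, R=–
  45: L=–, R=–
  56: L=–, R=–
  15: L=–, R=–
  13: L=–, R=–
  72: L=–, R=–

Path to 38: 64 → 41 → 16 → 18 → 30 → 38, which is 5 edges.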